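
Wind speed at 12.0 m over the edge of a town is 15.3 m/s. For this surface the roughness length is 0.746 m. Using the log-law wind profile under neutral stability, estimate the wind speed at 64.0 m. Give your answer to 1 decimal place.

Log law: V(z) ∝ ln(z/z₀), so V₂/V₁ = ln(z₂/z₀) / ln(z₁/z₀).
ln(64.0/0.746) = 4.4519, ln(12.0/0.746) = 2.7779
V₂ = 15.3 × 4.4519/2.7779 = 15.3 × 1.6026 = 24.5197 m/s

24.5 m/s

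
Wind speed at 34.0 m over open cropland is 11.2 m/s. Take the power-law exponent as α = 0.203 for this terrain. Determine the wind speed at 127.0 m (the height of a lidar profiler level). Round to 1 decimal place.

14.6 m/s

Power-law profile: V₂ = V₁ · (z₂/z₁)^α
V₂ = 11.2 × (127.0/34.0)^0.203 = 11.2 × (3.7353)^0.203
    = 11.2 × 1.3067 = 14.6352 m/s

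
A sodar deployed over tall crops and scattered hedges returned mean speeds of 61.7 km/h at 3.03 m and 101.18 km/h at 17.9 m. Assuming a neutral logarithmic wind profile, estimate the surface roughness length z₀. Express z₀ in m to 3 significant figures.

Log law: V(z) ∝ ln(z/z₀). With r = V₁/V₂ = 61.7/101.18 = 0.60980,
r · ln(z₂/z₀) = ln(z₁/z₀) ⇒ ln z₀ = (ln z₁ − r·ln z₂)/(1 − r)
ln z₀ = (1.10856 − 0.60980×2.88480) / 0.39020 = -1.6674
z₀ = exp(-1.6674) = 0.1887 m

z₀ ≈ 0.189 m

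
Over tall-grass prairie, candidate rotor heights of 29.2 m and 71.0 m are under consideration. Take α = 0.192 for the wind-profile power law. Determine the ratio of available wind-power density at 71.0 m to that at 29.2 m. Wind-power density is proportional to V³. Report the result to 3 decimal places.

Speed ratio: V_B/V_A = (z_B/z_A)^α = (71.0/29.2)^0.192 = (2.4315)^0.192 = 1.18601
Power-density ratio: P_B/P_A = (V_B/V_A)³ = (1.18601)³ = 1.66826

1.668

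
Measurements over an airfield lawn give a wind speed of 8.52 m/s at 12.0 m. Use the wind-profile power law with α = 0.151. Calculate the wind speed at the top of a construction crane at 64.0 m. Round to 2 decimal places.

Power-law profile: V₂ = V₁ · (z₂/z₁)^α
V₂ = 8.52 × (64.0/12.0)^0.151 = 8.52 × (5.3333)^0.151
    = 8.52 × 1.2876 = 10.9702 m/s

10.97 m/s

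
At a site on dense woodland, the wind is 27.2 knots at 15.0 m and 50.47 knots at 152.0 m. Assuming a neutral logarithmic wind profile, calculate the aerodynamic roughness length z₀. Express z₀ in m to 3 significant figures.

Log law: V(z) ∝ ln(z/z₀). With r = V₁/V₂ = 27.2/50.47 = 0.53893,
r · ln(z₂/z₀) = ln(z₁/z₀) ⇒ ln z₀ = (ln z₁ − r·ln z₂)/(1 − r)
ln z₀ = (2.70805 − 0.53893×5.02388) / 0.46107 = 0.0011
z₀ = exp(0.0011) = 1.001 m

z₀ ≈ 1.00 m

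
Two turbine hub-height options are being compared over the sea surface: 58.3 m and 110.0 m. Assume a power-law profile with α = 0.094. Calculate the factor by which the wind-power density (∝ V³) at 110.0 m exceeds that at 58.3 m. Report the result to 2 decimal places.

Speed ratio: V_B/V_A = (z_B/z_A)^α = (110.0/58.3)^0.094 = (1.8868)^0.094 = 1.06150
Power-density ratio: P_B/P_A = (V_B/V_A)³ = (1.06150)³ = 1.19606

1.20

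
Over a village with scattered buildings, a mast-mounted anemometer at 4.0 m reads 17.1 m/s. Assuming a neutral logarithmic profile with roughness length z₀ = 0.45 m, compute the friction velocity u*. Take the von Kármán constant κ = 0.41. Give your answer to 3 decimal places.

Log law: V(z) = (u*/κ) · ln(z/z₀) ⇒ u* = κ · V / ln(z/z₀)
u* = 0.41 × 17.1 / ln(4.0/0.45) = 0.41 × 17.1 / 2.1848
   = 7.0110 / 2.1848 = 3.2090 m/s

u* ≈ 3.209 m/s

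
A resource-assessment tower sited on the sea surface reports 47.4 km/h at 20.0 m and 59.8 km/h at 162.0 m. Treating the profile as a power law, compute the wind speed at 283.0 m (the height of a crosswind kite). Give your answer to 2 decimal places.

First find α: α = ln(V₂/V₁)/ln(z₂/z₁) = ln(59.8/47.4)/ln(162.0/20.0) = 0.23238/2.09186 = 0.1111
Extrapolate from 162.0 m to 283.0 m: V₃ = 59.8 × (283.0/162.0)^0.1111 = 59.8 × 1.0639 = 63.6231 km/h

63.62 km/h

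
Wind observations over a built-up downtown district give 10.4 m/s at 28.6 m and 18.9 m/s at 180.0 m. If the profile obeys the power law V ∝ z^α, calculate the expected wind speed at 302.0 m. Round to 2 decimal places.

First find α: α = ln(V₂/V₁)/ln(z₂/z₁) = ln(18.9/10.4)/ln(180.0/28.6) = 0.59736/1.83955 = 0.3247
Extrapolate from 180.0 m to 302.0 m: V₃ = 18.9 × (302.0/180.0)^0.3247 = 18.9 × 1.1830 = 22.3583 m/s

22.36 m/s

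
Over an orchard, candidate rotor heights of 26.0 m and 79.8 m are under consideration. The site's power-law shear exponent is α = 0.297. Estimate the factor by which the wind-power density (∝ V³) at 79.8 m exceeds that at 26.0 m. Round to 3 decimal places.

2.716

Speed ratio: V_B/V_A = (z_B/z_A)^α = (79.8/26.0)^0.297 = (3.0692)^0.297 = 1.39524
Power-density ratio: P_B/P_A = (V_B/V_A)³ = (1.39524)³ = 2.71608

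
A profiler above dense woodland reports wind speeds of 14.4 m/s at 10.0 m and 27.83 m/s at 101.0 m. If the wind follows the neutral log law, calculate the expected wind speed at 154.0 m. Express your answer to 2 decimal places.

Log law: V ∝ ln(z/z₀). From the pair, with r = V₁/V₂ = 0.51743,
ln z₀ = (ln z₁ − r·ln z₂)/(1 − r) = (2.3026 − 0.51743×4.6151)/0.48257 = -0.1770 → z₀ = 0.8378 m
V₃ = V₁ · ln(z₃/z₀)/ln(z₁/z₀) = 14.4 × 5.2139/2.4796 = 30.2798 m/s

30.28 m/s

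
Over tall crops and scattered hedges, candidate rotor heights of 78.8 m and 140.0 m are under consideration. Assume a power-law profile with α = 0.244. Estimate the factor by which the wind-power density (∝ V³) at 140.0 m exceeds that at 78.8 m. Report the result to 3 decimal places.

Speed ratio: V_B/V_A = (z_B/z_A)^α = (140.0/78.8)^0.244 = (1.7766)^0.244 = 1.15054
Power-density ratio: P_B/P_A = (V_B/V_A)³ = (1.15054)³ = 1.52303

1.523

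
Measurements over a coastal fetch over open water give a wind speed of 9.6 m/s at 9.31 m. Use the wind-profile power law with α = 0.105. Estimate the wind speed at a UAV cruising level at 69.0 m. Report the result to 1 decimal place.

11.8 m/s

Power-law profile: V₂ = V₁ · (z₂/z₁)^α
V₂ = 9.6 × (69.0/9.31)^0.105 = 9.6 × (7.4114)^0.105
    = 9.6 × 1.2341 = 11.8471 m/s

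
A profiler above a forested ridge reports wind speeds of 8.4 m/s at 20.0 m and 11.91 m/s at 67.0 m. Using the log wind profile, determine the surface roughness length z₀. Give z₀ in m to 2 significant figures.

Log law: V(z) ∝ ln(z/z₀). With r = V₁/V₂ = 8.4/11.91 = 0.70529,
r · ln(z₂/z₀) = ln(z₁/z₀) ⇒ ln z₀ = (ln z₁ − r·ln z₂)/(1 − r)
ln z₀ = (2.99573 − 0.70529×4.20469) / 0.29471 = 0.1025
z₀ = exp(0.1025) = 1.108 m

z₀ ≈ 1.1 m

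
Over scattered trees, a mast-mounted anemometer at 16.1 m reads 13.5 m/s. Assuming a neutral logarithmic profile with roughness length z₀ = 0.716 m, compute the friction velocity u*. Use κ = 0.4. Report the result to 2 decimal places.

u* ≈ 1.73 m/s

Log law: V(z) = (u*/κ) · ln(z/z₀) ⇒ u* = κ · V / ln(z/z₀)
u* = 0.4 × 13.5 / ln(16.1/0.716) = 0.4 × 13.5 / 3.1129
   = 5.4000 / 3.1129 = 1.7347 m/s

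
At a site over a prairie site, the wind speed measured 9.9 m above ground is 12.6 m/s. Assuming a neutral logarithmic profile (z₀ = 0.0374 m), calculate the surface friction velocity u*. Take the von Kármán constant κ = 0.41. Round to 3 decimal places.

u* ≈ 0.926 m/s

Log law: V(z) = (u*/κ) · ln(z/z₀) ⇒ u* = κ · V / ln(z/z₀)
u* = 0.41 × 12.6 / ln(9.9/0.0374) = 0.41 × 12.6 / 5.5786
   = 5.1660 / 5.5786 = 0.9260 m/s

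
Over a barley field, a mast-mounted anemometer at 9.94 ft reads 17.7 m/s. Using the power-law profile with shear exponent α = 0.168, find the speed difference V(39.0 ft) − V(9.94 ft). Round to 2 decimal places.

4.57 m/s

Power law: V₂ = V₁ · (z₂/z₁)^α = 17.7 × (3.9235)^0.168 = 22.2695 m/s
ΔV = 22.2695 − 17.7 = 4.5695 m/s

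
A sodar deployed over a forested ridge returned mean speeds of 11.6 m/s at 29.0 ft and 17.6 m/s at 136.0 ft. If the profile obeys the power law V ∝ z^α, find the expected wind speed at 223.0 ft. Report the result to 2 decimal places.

First find α: α = ln(V₂/V₁)/ln(z₂/z₁) = ln(17.6/11.6)/ln(136.0/29.0) = 0.41689/1.54536 = 0.2698
Extrapolate from 136.0 ft to 223.0 ft: V₃ = 17.6 × (223.0/136.0)^0.2698 = 17.6 × 1.1427 = 20.1118 m/s

20.11 m/s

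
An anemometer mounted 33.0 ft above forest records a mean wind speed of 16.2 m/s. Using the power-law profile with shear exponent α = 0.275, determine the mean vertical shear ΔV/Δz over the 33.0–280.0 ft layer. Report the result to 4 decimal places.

0.0525 m/s/ft

Power law: V₂ = V₁ · (z₂/z₁)^α = 16.2 × (8.4848)^0.275 = 29.1670 m/s
ΔV/Δz = (29.1670 − 16.2)/(280.0 − 33.0) = 12.9670/247.0000 = 0.05250 m/s/ft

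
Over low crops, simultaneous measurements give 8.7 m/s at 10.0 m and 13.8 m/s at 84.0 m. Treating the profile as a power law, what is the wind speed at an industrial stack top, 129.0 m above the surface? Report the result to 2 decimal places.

15.14 m/s

First find α: α = ln(V₂/V₁)/ln(z₂/z₁) = ln(13.8/8.7)/ln(84.0/10.0) = 0.46135/2.12823 = 0.2168
Extrapolate from 84.0 m to 129.0 m: V₃ = 13.8 × (129.0/84.0)^0.2168 = 13.8 × 1.0975 = 15.1449 m/s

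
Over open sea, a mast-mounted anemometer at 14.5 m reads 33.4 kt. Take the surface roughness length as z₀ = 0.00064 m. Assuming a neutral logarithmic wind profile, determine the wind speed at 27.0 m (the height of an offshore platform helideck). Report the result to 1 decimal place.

35.5 kt

Log law: V(z) ∝ ln(z/z₀), so V₂/V₁ = ln(z₂/z₀) / ln(z₁/z₀).
ln(27.0/0.00064) = 10.6499, ln(14.5/0.00064) = 10.0282
V₂ = 33.4 × 10.6499/10.0282 = 33.4 × 1.0620 = 35.4706 kt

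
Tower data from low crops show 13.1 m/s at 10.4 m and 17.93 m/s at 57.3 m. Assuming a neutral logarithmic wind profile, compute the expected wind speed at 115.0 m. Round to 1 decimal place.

19.9 m/s

Log law: V ∝ ln(z/z₀). From the pair, with r = V₁/V₂ = 0.73062,
ln z₀ = (ln z₁ − r·ln z₂)/(1 − r) = (2.3418 − 0.73062×4.0483)/0.26938 = -2.2866 → z₀ = 0.1016 m
V₃ = V₁ · ln(z₃/z₀)/ln(z₁/z₀) = 13.1 × 7.0315/4.6284 = 19.9017 m/s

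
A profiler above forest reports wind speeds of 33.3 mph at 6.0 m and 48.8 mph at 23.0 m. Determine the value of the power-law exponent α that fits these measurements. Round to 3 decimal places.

Power law: V₂/V₁ = (z₂/z₁)^α ⇒ α = ln(V₂/V₁) / ln(z₂/z₁)
α = ln(48.8/33.3) / ln(23.0/6.0) = ln(1.4655) / ln(3.8333)
  = 0.38217 / 1.34373 = 0.28441

α ≈ 0.284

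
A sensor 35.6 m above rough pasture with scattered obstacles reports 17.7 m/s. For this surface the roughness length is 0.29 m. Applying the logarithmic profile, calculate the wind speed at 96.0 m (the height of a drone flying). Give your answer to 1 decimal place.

Log law: V(z) ∝ ln(z/z₀), so V₂/V₁ = ln(z₂/z₀) / ln(z₁/z₀).
ln(96.0/0.29) = 5.8022, ln(35.6/0.29) = 4.8102
V₂ = 17.7 × 5.8022/4.8102 = 17.7 × 1.2062 = 21.3502 m/s

21.4 m/s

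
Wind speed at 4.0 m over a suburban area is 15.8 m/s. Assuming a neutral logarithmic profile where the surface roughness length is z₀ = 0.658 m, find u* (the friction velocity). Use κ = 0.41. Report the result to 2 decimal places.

u* ≈ 3.59 m/s

Log law: V(z) = (u*/κ) · ln(z/z₀) ⇒ u* = κ · V / ln(z/z₀)
u* = 0.41 × 15.8 / ln(4.0/0.658) = 0.41 × 15.8 / 1.8048
   = 6.4780 / 1.8048 = 3.5892 m/s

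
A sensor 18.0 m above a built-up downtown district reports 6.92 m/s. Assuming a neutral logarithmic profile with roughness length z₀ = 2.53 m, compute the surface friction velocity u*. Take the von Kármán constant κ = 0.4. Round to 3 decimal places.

Log law: V(z) = (u*/κ) · ln(z/z₀) ⇒ u* = κ · V / ln(z/z₀)
u* = 0.4 × 6.92 / ln(18.0/2.53) = 0.4 × 6.92 / 1.9622
   = 2.7680 / 1.9622 = 1.4107 m/s

u* ≈ 1.411 m/s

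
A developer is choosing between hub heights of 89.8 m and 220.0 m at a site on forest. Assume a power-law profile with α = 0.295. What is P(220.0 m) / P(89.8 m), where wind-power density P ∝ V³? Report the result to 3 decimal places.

Speed ratio: V_B/V_A = (z_B/z_A)^α = (220.0/89.8)^0.295 = (2.4499)^0.295 = 1.30256
Power-density ratio: P_B/P_A = (V_B/V_A)³ = (1.30256)³ = 2.21001

2.210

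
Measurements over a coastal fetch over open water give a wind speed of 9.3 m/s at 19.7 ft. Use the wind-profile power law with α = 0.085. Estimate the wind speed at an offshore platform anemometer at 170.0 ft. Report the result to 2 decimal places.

11.17 m/s

Power-law profile: V₂ = V₁ · (z₂/z₁)^α
V₂ = 9.3 × (170.0/19.7)^0.085 = 9.3 × (8.6294)^0.085
    = 9.3 × 1.2010 = 11.1697 m/s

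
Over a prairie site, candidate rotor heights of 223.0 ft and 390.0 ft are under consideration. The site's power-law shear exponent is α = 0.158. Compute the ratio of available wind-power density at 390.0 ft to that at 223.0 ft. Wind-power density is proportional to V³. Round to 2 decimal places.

Speed ratio: V_B/V_A = (z_B/z_A)^α = (390.0/223.0)^0.158 = (1.7489)^0.158 = 1.09234
Power-density ratio: P_B/P_A = (V_B/V_A)³ = (1.09234)³ = 1.30337

1.30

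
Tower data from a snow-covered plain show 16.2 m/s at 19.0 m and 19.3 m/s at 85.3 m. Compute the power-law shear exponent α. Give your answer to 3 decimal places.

α ≈ 0.117

Power law: V₂/V₁ = (z₂/z₁)^α ⇒ α = ln(V₂/V₁) / ln(z₂/z₁)
α = ln(19.3/16.2) / ln(85.3/19.0) = ln(1.1914) / ln(4.4895)
  = 0.17509 / 1.50174 = 0.11659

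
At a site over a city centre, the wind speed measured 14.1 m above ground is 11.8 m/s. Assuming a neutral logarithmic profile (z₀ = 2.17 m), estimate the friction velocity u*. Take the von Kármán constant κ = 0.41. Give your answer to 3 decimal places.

u* ≈ 2.585 m/s

Log law: V(z) = (u*/κ) · ln(z/z₀) ⇒ u* = κ · V / ln(z/z₀)
u* = 0.41 × 11.8 / ln(14.1/2.17) = 0.41 × 11.8 / 1.8714
   = 4.8380 / 1.8714 = 2.5852 m/s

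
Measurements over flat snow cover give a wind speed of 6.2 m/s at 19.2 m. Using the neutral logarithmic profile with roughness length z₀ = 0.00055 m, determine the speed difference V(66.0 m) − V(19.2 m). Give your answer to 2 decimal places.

0.73 m/s

Log law: V₂ = V₁ · ln(z₂/z₀)/ln(z₁/z₀) = 6.2 × 11.6952/10.4605 = 6.9318 m/s
ΔV = 6.9318 − 6.2 = 0.7318 m/s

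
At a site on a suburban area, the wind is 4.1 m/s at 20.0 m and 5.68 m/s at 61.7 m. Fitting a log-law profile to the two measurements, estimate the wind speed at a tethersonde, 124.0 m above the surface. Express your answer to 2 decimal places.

6.66 m/s

Log law: V ∝ ln(z/z₀). From the pair, with r = V₁/V₂ = 0.72183,
ln z₀ = (ln z₁ − r·ln z₂)/(1 − r) = (2.9957 − 0.72183×4.1223)/0.27817 = 0.0724 → z₀ = 1.075 m
V₃ = V₁ · ln(z₃/z₀)/ln(z₁/z₀) = 4.1 × 4.7479/2.9233 = 6.6589 m/s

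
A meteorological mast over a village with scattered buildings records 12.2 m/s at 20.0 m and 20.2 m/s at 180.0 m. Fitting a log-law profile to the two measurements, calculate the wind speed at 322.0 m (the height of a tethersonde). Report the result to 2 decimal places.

Log law: V ∝ ln(z/z₀). From the pair, with r = V₁/V₂ = 0.60396,
ln z₀ = (ln z₁ − r·ln z₂)/(1 − r) = (2.9957 − 0.60396×5.1930)/0.39604 = -0.3550 → z₀ = 0.7011 m
V₃ = V₁ · ln(z₃/z₀)/ln(z₁/z₀) = 12.2 × 6.1296/3.3508 = 22.3176 m/s

22.32 m/s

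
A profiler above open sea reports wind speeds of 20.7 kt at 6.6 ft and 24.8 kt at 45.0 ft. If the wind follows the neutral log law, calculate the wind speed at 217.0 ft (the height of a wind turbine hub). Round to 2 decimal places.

Log law: V ∝ ln(z/z₀). From the pair, with r = V₁/V₂ = 0.83468,
ln z₀ = (ln z₁ − r·ln z₂)/(1 − r) = (1.8871 − 0.83468×3.8067)/0.16532 = -7.8045 → z₀ = 0.0004079 ft
V₃ = V₁ · ln(z₃/z₀)/ln(z₁/z₀) = 20.7 × 13.1844/9.6916 = 28.1602 kt

28.16 kt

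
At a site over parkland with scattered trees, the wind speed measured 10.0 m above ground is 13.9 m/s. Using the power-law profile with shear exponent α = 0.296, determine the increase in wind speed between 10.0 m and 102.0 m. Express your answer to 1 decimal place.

Power law: V₂ = V₁ · (z₂/z₁)^α = 13.9 × (10.2000)^0.296 = 27.6414 m/s
ΔV = 27.6414 − 13.9 = 13.7414 m/s

13.7 m/s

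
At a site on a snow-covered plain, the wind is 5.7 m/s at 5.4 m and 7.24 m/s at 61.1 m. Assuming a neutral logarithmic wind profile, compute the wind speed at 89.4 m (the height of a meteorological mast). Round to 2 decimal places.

Log law: V ∝ ln(z/z₀). From the pair, with r = V₁/V₂ = 0.78729,
ln z₀ = (ln z₁ − r·ln z₂)/(1 − r) = (1.6864 − 0.78729×4.1125)/0.21271 = -7.2934 → z₀ = 0.0006800 m
V₃ = V₁ · ln(z₃/z₀)/ln(z₁/z₀) = 5.7 × 11.7865/8.9798 = 7.4816 m/s

7.48 m/s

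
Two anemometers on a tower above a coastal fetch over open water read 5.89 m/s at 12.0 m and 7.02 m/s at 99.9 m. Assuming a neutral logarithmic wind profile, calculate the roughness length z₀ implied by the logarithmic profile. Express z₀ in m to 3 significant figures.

Log law: V(z) ∝ ln(z/z₀). With r = V₁/V₂ = 5.89/7.02 = 0.83903,
r · ln(z₂/z₀) = ln(z₁/z₀) ⇒ ln z₀ = (ln z₁ − r·ln z₂)/(1 − r)
ln z₀ = (2.48491 − 0.83903×4.60417) / 0.16097 = -8.5615
z₀ = exp(-8.5615) = 0.0001913 m

z₀ ≈ 0.000191 m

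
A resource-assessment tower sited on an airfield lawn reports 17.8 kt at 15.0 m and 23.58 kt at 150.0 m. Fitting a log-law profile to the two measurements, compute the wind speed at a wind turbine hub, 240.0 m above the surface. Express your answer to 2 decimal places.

Log law: V ∝ ln(z/z₀). From the pair, with r = V₁/V₂ = 0.75488,
ln z₀ = (ln z₁ − r·ln z₂)/(1 − r) = (2.7081 − 0.75488×5.0106)/0.24512 = -4.3830 → z₀ = 0.01249 m
V₃ = V₁ · ln(z₃/z₀)/ln(z₁/z₀) = 17.8 × 9.8636/7.0910 = 24.7598 kt

24.76 kt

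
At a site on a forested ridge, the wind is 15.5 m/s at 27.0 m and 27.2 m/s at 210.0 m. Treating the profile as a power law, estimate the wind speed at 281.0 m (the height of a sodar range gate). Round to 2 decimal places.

29.46 m/s

First find α: α = ln(V₂/V₁)/ln(z₂/z₁) = ln(27.2/15.5)/ln(210.0/27.0) = 0.56238/2.05127 = 0.2742
Extrapolate from 210.0 m to 281.0 m: V₃ = 27.2 × (281.0/210.0)^0.2742 = 27.2 × 1.0831 = 29.4609 m/s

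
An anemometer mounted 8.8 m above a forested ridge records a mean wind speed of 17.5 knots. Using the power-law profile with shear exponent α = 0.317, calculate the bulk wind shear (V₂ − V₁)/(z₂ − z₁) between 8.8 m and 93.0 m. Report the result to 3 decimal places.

Power law: V₂ = V₁ · (z₂/z₁)^α = 17.5 × (10.5682)^0.317 = 36.9527 knots
ΔV/Δz = (36.9527 − 17.5)/(93.0 − 8.8) = 19.4527/84.2000 = 0.23103 knots/m

0.231 knots/m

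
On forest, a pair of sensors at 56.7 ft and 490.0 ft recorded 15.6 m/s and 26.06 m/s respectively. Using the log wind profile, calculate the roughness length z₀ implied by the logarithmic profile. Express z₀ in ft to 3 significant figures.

Log law: V(z) ∝ ln(z/z₀). With r = V₁/V₂ = 15.6/26.06 = 0.59862,
r · ln(z₂/z₀) = ln(z₁/z₀) ⇒ ln z₀ = (ln z₁ − r·ln z₂)/(1 − r)
ln z₀ = (4.03777 − 0.59862×6.19441) / 0.40138 = 0.8214
z₀ = exp(0.8214) = 2.274 ft

z₀ ≈ 2.27 ft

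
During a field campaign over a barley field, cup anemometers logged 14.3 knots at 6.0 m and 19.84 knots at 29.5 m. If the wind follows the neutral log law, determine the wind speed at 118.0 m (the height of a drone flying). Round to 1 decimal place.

24.7 knots

Log law: V ∝ ln(z/z₀). From the pair, with r = V₁/V₂ = 0.72077,
ln z₀ = (ln z₁ − r·ln z₂)/(1 − r) = (1.7918 − 0.72077×3.3844)/0.27923 = -2.3192 → z₀ = 0.09835 m
V₃ = V₁ · ln(z₃/z₀)/ln(z₁/z₀) = 14.3 × 7.0899/4.1109 = 24.6623 knots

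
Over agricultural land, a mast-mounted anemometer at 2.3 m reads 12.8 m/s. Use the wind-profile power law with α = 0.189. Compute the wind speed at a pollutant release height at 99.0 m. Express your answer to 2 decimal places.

Power-law profile: V₂ = V₁ · (z₂/z₁)^α
V₂ = 12.8 × (99.0/2.3)^0.189 = 12.8 × (43.0435)^0.189
    = 12.8 × 2.0361 = 26.0626 m/s

26.06 m/s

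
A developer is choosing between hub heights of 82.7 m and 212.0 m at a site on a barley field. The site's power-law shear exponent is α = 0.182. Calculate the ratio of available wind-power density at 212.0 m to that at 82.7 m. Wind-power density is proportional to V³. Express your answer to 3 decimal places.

1.672

Speed ratio: V_B/V_A = (z_B/z_A)^α = (212.0/82.7)^0.182 = (2.5635)^0.182 = 1.18688
Power-density ratio: P_B/P_A = (V_B/V_A)³ = (1.18688)³ = 1.67194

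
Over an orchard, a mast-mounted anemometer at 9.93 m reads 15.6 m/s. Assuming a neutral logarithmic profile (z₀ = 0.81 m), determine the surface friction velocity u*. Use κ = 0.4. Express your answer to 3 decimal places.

Log law: V(z) = (u*/κ) · ln(z/z₀) ⇒ u* = κ · V / ln(z/z₀)
u* = 0.4 × 15.6 / ln(9.93/0.81) = 0.4 × 15.6 / 2.5063
   = 6.2400 / 2.5063 = 2.4897 m/s

u* ≈ 2.490 m/s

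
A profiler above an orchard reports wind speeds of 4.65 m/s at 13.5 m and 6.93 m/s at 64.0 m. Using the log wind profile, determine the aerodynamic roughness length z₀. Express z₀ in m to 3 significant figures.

Log law: V(z) ∝ ln(z/z₀). With r = V₁/V₂ = 4.65/6.93 = 0.67100,
r · ln(z₂/z₀) = ln(z₁/z₀) ⇒ ln z₀ = (ln z₁ − r·ln z₂)/(1 − r)
ln z₀ = (2.60269 − 0.67100×4.15888) / 0.32900 = -0.5711
z₀ = exp(-0.5711) = 0.5649 m

z₀ ≈ 0.565 m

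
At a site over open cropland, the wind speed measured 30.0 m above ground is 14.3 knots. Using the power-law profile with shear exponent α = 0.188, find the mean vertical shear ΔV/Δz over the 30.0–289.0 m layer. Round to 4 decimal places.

0.0293 knots/m

Power law: V₂ = V₁ · (z₂/z₁)^α = 14.3 × (9.6333)^0.188 = 21.8920 knots
ΔV/Δz = (21.8920 − 14.3)/(289.0 − 30.0) = 7.5920/259.0000 = 0.02931 knots/m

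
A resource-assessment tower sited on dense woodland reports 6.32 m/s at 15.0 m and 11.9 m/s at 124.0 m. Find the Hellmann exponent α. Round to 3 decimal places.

Power law: V₂/V₁ = (z₂/z₁)^α ⇒ α = ln(V₂/V₁) / ln(z₂/z₁)
α = ln(11.9/6.32) / ln(124.0/15.0) = ln(1.8829) / ln(8.2667)
  = 0.63282 / 2.11223 = 0.29960

α ≈ 0.300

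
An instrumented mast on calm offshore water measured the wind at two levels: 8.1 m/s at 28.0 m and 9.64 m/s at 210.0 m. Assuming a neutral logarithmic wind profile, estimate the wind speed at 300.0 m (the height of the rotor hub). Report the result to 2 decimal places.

9.91 m/s

Log law: V ∝ ln(z/z₀). From the pair, with r = V₁/V₂ = 0.84025,
ln z₀ = (ln z₁ − r·ln z₂)/(1 − r) = (3.3322 − 0.84025×5.3471)/0.15975 = -7.2657 → z₀ = 0.0006991 m
V₃ = V₁ · ln(z₃/z₀)/ln(z₁/z₀) = 8.1 × 12.9694/10.5979 = 9.9126 m/s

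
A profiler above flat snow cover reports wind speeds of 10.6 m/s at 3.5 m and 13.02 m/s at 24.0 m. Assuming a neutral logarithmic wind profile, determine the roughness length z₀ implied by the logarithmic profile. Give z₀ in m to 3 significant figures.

Log law: V(z) ∝ ln(z/z₀). With r = V₁/V₂ = 10.6/13.02 = 0.81413,
r · ln(z₂/z₀) = ln(z₁/z₀) ⇒ ln z₀ = (ln z₁ − r·ln z₂)/(1 − r)
ln z₀ = (1.25276 − 0.81413×3.17805) / 0.18587 = -7.1803
z₀ = exp(-7.1803) = 0.0007614 m

z₀ ≈ 0.000761 m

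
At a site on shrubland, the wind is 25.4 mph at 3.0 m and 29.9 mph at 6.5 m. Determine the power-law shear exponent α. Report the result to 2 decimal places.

Power law: V₂/V₁ = (z₂/z₁)^α ⇒ α = ln(V₂/V₁) / ln(z₂/z₁)
α = ln(29.9/25.4) / ln(6.5/3.0) = ln(1.1772) / ln(2.1667)
  = 0.16311 / 0.77319 = 0.21096

α ≈ 0.21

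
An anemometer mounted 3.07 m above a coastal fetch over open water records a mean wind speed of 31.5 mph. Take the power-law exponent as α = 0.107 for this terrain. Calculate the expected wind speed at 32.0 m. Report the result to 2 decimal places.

40.48 mph

Power-law profile: V₂ = V₁ · (z₂/z₁)^α
V₂ = 31.5 × (32.0/3.07)^0.107 = 31.5 × (10.4235)^0.107
    = 31.5 × 1.2851 = 40.4797 mph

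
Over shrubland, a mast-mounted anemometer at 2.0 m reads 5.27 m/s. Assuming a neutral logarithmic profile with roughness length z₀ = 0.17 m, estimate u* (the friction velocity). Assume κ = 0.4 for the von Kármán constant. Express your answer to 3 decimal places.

Log law: V(z) = (u*/κ) · ln(z/z₀) ⇒ u* = κ · V / ln(z/z₀)
u* = 0.4 × 5.27 / ln(2.0/0.17) = 0.4 × 5.27 / 2.4651
   = 2.1080 / 2.4651 = 0.8551 m/s

u* ≈ 0.855 m/s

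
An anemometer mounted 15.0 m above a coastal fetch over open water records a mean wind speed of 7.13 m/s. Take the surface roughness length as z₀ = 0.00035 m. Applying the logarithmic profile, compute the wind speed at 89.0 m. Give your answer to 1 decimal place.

8.3 m/s

Log law: V(z) ∝ ln(z/z₀), so V₂/V₁ = ln(z₂/z₀) / ln(z₁/z₀).
ln(89.0/0.00035) = 12.4462, ln(15.0/0.00035) = 10.6656
V₂ = 7.13 × 12.4462/10.6656 = 7.13 × 1.1669 = 8.3203 m/s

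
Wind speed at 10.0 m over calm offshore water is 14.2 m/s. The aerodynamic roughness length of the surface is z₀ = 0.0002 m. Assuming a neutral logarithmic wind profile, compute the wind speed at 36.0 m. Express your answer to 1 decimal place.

Log law: V(z) ∝ ln(z/z₀), so V₂/V₁ = ln(z₂/z₀) / ln(z₁/z₀).
ln(36.0/0.0002) = 12.1007, ln(10.0/0.0002) = 10.8198
V₂ = 14.2 × 12.1007/10.8198 = 14.2 × 1.1184 = 15.8811 m/s

15.9 m/s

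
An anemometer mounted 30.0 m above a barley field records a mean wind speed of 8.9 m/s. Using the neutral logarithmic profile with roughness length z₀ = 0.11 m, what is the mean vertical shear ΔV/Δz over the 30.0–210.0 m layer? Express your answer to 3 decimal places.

0.017 m/s/m

Log law: V₂ = V₁ · ln(z₂/z₀)/ln(z₁/z₀) = 8.9 × 7.5544/5.6085 = 11.9879 m/s
ΔV/Δz = (11.9879 − 8.9)/(210.0 − 30.0) = 3.0879/180.0000 = 0.01716 m/s/m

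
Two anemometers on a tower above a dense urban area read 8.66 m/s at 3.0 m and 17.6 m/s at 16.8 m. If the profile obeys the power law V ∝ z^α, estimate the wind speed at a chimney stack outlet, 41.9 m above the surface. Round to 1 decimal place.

First find α: α = ln(V₂/V₁)/ln(z₂/z₁) = ln(17.6/8.66)/ln(16.8/3.0) = 0.70918/1.72277 = 0.4117
Extrapolate from 16.8 m to 41.9 m: V₃ = 17.6 × (41.9/16.8)^0.4117 = 17.6 × 1.4568 = 25.6389 m/s

25.6 m/s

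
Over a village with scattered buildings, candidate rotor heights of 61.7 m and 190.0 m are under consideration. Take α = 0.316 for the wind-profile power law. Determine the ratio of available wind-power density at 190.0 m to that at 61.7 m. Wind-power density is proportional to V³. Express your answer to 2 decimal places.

2.90

Speed ratio: V_B/V_A = (z_B/z_A)^α = (190.0/61.7)^0.316 = (3.0794)^0.316 = 1.42678
Power-density ratio: P_B/P_A = (V_B/V_A)³ = (1.42678)³ = 2.90448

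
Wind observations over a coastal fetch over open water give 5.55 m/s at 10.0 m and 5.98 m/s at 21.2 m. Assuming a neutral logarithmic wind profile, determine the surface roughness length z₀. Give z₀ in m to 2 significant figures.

z₀ ≈ 0.00061 m

Log law: V(z) ∝ ln(z/z₀). With r = V₁/V₂ = 5.55/5.98 = 0.92809,
r · ln(z₂/z₀) = ln(z₁/z₀) ⇒ ln z₀ = (ln z₁ − r·ln z₂)/(1 − r)
ln z₀ = (2.30259 − 0.92809×3.05400) / 0.07191 = -7.3959
z₀ = exp(-7.3959) = 0.0006137 m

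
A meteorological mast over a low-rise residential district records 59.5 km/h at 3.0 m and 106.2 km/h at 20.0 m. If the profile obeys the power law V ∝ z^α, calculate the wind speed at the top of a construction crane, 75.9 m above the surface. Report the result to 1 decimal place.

First find α: α = ln(V₂/V₁)/ln(z₂/z₁) = ln(106.2/59.5)/ln(20.0/3.0) = 0.57935/1.89712 = 0.3054
Extrapolate from 20.0 m to 75.9 m: V₃ = 106.2 × (75.9/20.0)^0.3054 = 106.2 × 1.5027 = 159.5901 km/h

159.6 km/h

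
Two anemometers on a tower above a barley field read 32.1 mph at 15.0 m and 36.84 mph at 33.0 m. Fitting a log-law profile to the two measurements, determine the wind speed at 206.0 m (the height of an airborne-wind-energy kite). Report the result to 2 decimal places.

47.85 mph

Log law: V ∝ ln(z/z₀). From the pair, with r = V₁/V₂ = 0.87134,
ln z₀ = (ln z₁ − r·ln z₂)/(1 − r) = (2.7081 − 0.87134×3.4965)/0.12866 = -2.6315 → z₀ = 0.07197 m
V₃ = V₁ · ln(z₃/z₀)/ln(z₁/z₀) = 32.1 × 7.9594/5.3396 = 47.8497 mph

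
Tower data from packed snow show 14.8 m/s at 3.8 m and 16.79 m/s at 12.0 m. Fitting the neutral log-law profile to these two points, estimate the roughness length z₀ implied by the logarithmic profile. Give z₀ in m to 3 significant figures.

Log law: V(z) ∝ ln(z/z₀). With r = V₁/V₂ = 14.8/16.79 = 0.88148,
r · ln(z₂/z₀) = ln(z₁/z₀) ⇒ ln z₀ = (ln z₁ − r·ln z₂)/(1 − r)
ln z₀ = (1.33500 − 0.88148×2.48491) / 0.11852 = -7.2171
z₀ = exp(-7.2171) = 0.0007340 m

z₀ ≈ 0.000734 m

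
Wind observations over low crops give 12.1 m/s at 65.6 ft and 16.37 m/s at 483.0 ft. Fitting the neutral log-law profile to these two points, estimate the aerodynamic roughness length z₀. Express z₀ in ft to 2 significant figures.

Log law: V(z) ∝ ln(z/z₀). With r = V₁/V₂ = 12.1/16.37 = 0.73916,
r · ln(z₂/z₀) = ln(z₁/z₀) ⇒ ln z₀ = (ln z₁ − r·ln z₂)/(1 − r)
ln z₀ = (4.18358 − 0.73916×6.18002) / 0.26084 = -1.4738
z₀ = exp(-1.4738) = 0.2291 ft

z₀ ≈ 0.23 ft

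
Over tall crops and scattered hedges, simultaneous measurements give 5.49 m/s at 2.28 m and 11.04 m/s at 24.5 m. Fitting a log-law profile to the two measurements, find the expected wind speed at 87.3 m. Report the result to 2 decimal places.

Log law: V ∝ ln(z/z₀). From the pair, with r = V₁/V₂ = 0.49728,
ln z₀ = (ln z₁ − r·ln z₂)/(1 − r) = (0.8242 − 0.49728×3.1987)/0.50272 = -1.5247 → z₀ = 0.2177 m
V₃ = V₁ · ln(z₃/z₀)/ln(z₁/z₀) = 5.49 × 5.9940/2.3488 = 14.0100 m/s

14.01 m/s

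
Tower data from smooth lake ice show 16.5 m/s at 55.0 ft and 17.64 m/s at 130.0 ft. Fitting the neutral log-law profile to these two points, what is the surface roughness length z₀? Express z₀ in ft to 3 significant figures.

z₀ ≈ 0.000215 ft

Log law: V(z) ∝ ln(z/z₀). With r = V₁/V₂ = 16.5/17.64 = 0.93537,
r · ln(z₂/z₀) = ln(z₁/z₀) ⇒ ln z₀ = (ln z₁ − r·ln z₂)/(1 − r)
ln z₀ = (4.00733 − 0.93537×4.86753) / 0.06463 = -8.4429
z₀ = exp(-8.4429) = 0.0002154 ft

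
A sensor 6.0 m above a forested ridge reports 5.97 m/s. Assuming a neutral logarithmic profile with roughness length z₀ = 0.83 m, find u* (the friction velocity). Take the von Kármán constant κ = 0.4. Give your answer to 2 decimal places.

Log law: V(z) = (u*/κ) · ln(z/z₀) ⇒ u* = κ · V / ln(z/z₀)
u* = 0.4 × 5.97 / ln(6.0/0.83) = 0.4 × 5.97 / 1.9781
   = 2.3880 / 1.9781 = 1.2072 m/s

u* ≈ 1.21 m/s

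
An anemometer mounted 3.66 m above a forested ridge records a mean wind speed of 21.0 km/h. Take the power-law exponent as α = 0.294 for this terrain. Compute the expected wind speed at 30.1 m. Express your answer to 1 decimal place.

Power-law profile: V₂ = V₁ · (z₂/z₁)^α
V₂ = 21.0 × (30.1/3.66)^0.294 = 21.0 × (8.2240)^0.294
    = 21.0 × 1.8580 = 39.0170 km/h

39.0 km/h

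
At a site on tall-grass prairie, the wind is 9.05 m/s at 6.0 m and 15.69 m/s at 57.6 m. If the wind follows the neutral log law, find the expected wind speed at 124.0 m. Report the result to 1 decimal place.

Log law: V ∝ ln(z/z₀). From the pair, with r = V₁/V₂ = 0.57680,
ln z₀ = (ln z₁ − r·ln z₂)/(1 − r) = (1.7918 − 0.57680×4.0535)/0.42320 = -1.2909 → z₀ = 0.2750 m
V₃ = V₁ · ln(z₃/z₀)/ln(z₁/z₀) = 9.05 × 6.1112/3.0827 = 17.9410 m/s

17.9 m/s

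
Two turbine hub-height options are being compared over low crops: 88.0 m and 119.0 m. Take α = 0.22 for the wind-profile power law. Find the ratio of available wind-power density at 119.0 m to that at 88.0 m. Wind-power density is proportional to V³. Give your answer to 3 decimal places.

Speed ratio: V_B/V_A = (z_B/z_A)^α = (119.0/88.0)^0.22 = (1.3523)^0.22 = 1.06865
Power-density ratio: P_B/P_A = (V_B/V_A)³ = (1.06865)³ = 1.22040

1.220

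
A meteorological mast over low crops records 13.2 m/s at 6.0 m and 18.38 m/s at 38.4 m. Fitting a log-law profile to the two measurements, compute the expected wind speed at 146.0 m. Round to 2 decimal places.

Log law: V ∝ ln(z/z₀). From the pair, with r = V₁/V₂ = 0.71817,
ln z₀ = (ln z₁ − r·ln z₂)/(1 − r) = (1.7918 − 0.71817×3.6481)/0.28183 = -2.9386 → z₀ = 0.05294 m
V₃ = V₁ · ln(z₃/z₀)/ln(z₁/z₀) = 13.2 × 7.9222/4.7303 = 22.1069 m/s

22.11 m/s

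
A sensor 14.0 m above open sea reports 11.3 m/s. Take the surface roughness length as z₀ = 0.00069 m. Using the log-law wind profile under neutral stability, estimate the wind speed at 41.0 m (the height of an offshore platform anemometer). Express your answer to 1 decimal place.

Log law: V(z) ∝ ln(z/z₀), so V₂/V₁ = ln(z₂/z₀) / ln(z₁/z₀).
ln(41.0/0.00069) = 10.9924, ln(14.0/0.00069) = 9.9179
V₂ = 11.3 × 10.9924/9.9179 = 11.3 × 1.1083 = 12.5243 m/s

12.5 m/s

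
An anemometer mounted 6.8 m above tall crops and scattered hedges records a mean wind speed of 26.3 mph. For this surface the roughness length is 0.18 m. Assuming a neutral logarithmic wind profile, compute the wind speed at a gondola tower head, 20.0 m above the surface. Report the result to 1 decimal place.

Log law: V(z) ∝ ln(z/z₀), so V₂/V₁ = ln(z₂/z₀) / ln(z₁/z₀).
ln(20.0/0.18) = 4.7105, ln(6.8/0.18) = 3.6317
V₂ = 26.3 × 4.7105/3.6317 = 26.3 × 1.2971 = 34.1125 mph

34.1 mph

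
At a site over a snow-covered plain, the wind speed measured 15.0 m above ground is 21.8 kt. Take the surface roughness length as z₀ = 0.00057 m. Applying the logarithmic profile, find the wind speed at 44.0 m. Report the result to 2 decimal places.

24.10 kt

Log law: V(z) ∝ ln(z/z₀), so V₂/V₁ = ln(z₂/z₀) / ln(z₁/z₀).
ln(44.0/0.00057) = 11.2541, ln(15.0/0.00057) = 10.1779
V₂ = 21.8 × 11.2541/10.1779 = 21.8 × 1.1057 = 24.1050 kt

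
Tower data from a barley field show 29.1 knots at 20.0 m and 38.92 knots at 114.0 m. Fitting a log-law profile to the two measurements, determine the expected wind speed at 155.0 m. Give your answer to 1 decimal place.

40.7 knots

Log law: V ∝ ln(z/z₀). From the pair, with r = V₁/V₂ = 0.74769,
ln z₀ = (ln z₁ − r·ln z₂)/(1 − r) = (2.9957 − 0.74769×4.7362)/0.25231 = -2.1619 → z₀ = 0.1151 m
V₃ = V₁ · ln(z₃/z₀)/ln(z₁/z₀) = 29.1 × 7.2053/5.1576 = 40.6534 knots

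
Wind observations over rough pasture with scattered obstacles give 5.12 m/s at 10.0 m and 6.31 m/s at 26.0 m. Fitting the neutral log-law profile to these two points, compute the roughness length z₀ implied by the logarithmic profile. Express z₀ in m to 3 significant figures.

Log law: V(z) ∝ ln(z/z₀). With r = V₁/V₂ = 5.12/6.31 = 0.81141,
r · ln(z₂/z₀) = ln(z₁/z₀) ⇒ ln z₀ = (ln z₁ − r·ln z₂)/(1 − r)
ln z₀ = (2.30259 − 0.81141×3.25810) / 0.18859 = -1.8085
z₀ = exp(-1.8085) = 0.1639 m

z₀ ≈ 0.164 m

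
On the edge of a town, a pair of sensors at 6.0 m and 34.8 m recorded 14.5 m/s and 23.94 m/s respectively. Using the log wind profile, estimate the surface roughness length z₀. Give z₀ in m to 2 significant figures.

Log law: V(z) ∝ ln(z/z₀). With r = V₁/V₂ = 14.5/23.94 = 0.60568,
r · ln(z₂/z₀) = ln(z₁/z₀) ⇒ ln z₀ = (ln z₁ − r·ln z₂)/(1 − r)
ln z₀ = (1.79176 − 0.60568×3.54962) / 0.39432 = -0.9083
z₀ = exp(-0.9083) = 0.4032 m

z₀ ≈ 0.40 m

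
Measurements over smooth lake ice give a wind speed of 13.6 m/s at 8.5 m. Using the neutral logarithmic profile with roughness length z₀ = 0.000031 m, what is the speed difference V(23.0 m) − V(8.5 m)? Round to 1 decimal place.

1.1 m/s

Log law: V₂ = V₁ · ln(z₂/z₀)/ln(z₁/z₀) = 13.6 × 13.5170/12.5216 = 14.6812 m/s
ΔV = 14.6812 − 13.6 = 1.0812 m/s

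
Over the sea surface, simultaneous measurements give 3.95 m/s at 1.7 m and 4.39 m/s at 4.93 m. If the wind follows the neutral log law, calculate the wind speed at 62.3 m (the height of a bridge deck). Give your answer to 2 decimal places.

Log law: V ∝ ln(z/z₀). From the pair, with r = V₁/V₂ = 0.89977,
ln z₀ = (ln z₁ − r·ln z₂)/(1 − r) = (0.5306 − 0.89977×1.5953)/0.10023 = -9.0276 → z₀ = 0.0001201 m
V₃ = V₁ · ln(z₃/z₀)/ln(z₁/z₀) = 3.95 × 13.1595/9.5582 = 5.4383 m/s

5.44 m/s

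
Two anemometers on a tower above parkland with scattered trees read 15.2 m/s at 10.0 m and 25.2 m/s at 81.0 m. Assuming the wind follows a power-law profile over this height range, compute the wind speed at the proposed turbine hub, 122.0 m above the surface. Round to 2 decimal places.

27.82 m/s

First find α: α = ln(V₂/V₁)/ln(z₂/z₁) = ln(25.2/15.2)/ln(81.0/10.0) = 0.50555/2.09186 = 0.2417
Extrapolate from 81.0 m to 122.0 m: V₃ = 25.2 × (122.0/81.0)^0.2417 = 25.2 × 1.1040 = 27.8220 m/s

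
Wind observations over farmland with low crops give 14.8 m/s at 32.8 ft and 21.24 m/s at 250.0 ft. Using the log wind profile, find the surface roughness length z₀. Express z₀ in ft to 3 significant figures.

Log law: V(z) ∝ ln(z/z₀). With r = V₁/V₂ = 14.8/21.24 = 0.69680,
r · ln(z₂/z₀) = ln(z₁/z₀) ⇒ ln z₀ = (ln z₁ − r·ln z₂)/(1 − r)
ln z₀ = (3.49043 − 0.69680×5.52146) / 0.30320 = -1.1772
z₀ = exp(-1.1772) = 0.3082 ft

z₀ ≈ 0.308 ft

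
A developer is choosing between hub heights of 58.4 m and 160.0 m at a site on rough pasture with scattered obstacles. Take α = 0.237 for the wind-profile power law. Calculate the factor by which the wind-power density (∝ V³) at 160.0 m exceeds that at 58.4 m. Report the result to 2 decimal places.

2.05

Speed ratio: V_B/V_A = (z_B/z_A)^α = (160.0/58.4)^0.237 = (2.7397)^0.237 = 1.26980
Power-density ratio: P_B/P_A = (V_B/V_A)³ = (1.26980)³ = 2.04743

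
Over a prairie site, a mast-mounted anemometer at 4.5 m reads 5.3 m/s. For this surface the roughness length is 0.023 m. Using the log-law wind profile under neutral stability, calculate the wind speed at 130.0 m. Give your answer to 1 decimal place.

8.7 m/s

Log law: V(z) ∝ ln(z/z₀), so V₂/V₁ = ln(z₂/z₀) / ln(z₁/z₀).
ln(130.0/0.023) = 8.6398, ln(4.5/0.023) = 5.2763
V₂ = 5.3 × 8.6398/5.2763 = 5.3 × 1.6375 = 8.6785 m/s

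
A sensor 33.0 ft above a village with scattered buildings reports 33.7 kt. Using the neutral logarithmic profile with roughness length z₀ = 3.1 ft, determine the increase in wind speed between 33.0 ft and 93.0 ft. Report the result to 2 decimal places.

14.76 kt

Log law: V₂ = V₁ · ln(z₂/z₀)/ln(z₁/z₀) = 33.7 × 3.4012/2.3651 = 48.4631 kt
ΔV = 48.4631 − 33.7 = 14.7631 kt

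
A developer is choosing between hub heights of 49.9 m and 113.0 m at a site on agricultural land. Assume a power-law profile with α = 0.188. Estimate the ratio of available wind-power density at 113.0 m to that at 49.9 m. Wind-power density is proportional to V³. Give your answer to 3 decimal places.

1.586

Speed ratio: V_B/V_A = (z_B/z_A)^α = (113.0/49.9)^0.188 = (2.2645)^0.188 = 1.16610
Power-density ratio: P_B/P_A = (V_B/V_A)³ = (1.16610)³ = 1.58565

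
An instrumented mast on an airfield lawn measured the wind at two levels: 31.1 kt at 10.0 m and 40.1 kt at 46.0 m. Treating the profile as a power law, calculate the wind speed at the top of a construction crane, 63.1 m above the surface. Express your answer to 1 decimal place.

First find α: α = ln(V₂/V₁)/ln(z₂/z₁) = ln(40.1/31.1)/ln(46.0/10.0) = 0.25417/1.52606 = 0.1666
Extrapolate from 46.0 m to 63.1 m: V₃ = 40.1 × (63.1/46.0)^0.1666 = 40.1 × 1.0541 = 42.2676 kt

42.3 kt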